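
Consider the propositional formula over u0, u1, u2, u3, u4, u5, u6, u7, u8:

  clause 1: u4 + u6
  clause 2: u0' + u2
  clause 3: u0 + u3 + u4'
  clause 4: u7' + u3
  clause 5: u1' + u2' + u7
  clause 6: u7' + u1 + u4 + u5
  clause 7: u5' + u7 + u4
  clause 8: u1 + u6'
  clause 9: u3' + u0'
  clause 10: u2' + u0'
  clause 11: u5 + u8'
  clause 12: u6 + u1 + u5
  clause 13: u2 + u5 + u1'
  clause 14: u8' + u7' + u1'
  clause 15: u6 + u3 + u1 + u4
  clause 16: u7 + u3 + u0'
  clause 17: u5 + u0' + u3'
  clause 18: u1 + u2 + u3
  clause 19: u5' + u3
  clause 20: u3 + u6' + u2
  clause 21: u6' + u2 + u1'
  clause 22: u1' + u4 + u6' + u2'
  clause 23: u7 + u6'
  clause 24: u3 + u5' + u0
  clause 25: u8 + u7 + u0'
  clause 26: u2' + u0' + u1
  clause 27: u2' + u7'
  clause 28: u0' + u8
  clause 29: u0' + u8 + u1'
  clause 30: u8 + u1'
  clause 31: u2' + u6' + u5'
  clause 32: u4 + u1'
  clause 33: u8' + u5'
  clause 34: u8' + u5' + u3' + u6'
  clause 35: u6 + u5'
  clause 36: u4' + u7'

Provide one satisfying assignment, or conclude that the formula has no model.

Suppose u4 = 1.
(u7') alone gives u7 = 0.
(u6') alone gives u6 = 0.
(u5') alone gives u5 = 0.
(u8') alone gives u8 = 0.
(u1) alone gives u1 = 1.
Now (u1') is unsatisfied and unit — conflict.
Backtrack on u4: now try u4 = 0.
(u6) alone gives u6 = 1.
(u1) alone gives u1 = 1.
Now (u1') is unsatisfied and unit — conflict.
Neither u4 = 1 nor u4 = 0 works.

UNSATISFIABLE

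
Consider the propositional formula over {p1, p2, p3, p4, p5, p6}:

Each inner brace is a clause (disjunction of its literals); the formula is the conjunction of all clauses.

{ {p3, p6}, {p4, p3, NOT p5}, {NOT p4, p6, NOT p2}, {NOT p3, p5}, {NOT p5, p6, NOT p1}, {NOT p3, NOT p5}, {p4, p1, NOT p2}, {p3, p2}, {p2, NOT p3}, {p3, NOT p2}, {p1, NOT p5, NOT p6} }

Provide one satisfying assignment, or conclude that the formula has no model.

Branch on p3: set p3 = true.
(p5) alone gives p5 = true.
Now (NOT p5) is unsatisfied and unit — conflict.
That branch fails; take p3 = false instead.
(p6) alone gives p6 = true.
(p2) alone gives p2 = true.
Now (NOT p2) is unsatisfied and unit — conflict.
Both values of p3 lead to a conflict.

UNSATISFIABLE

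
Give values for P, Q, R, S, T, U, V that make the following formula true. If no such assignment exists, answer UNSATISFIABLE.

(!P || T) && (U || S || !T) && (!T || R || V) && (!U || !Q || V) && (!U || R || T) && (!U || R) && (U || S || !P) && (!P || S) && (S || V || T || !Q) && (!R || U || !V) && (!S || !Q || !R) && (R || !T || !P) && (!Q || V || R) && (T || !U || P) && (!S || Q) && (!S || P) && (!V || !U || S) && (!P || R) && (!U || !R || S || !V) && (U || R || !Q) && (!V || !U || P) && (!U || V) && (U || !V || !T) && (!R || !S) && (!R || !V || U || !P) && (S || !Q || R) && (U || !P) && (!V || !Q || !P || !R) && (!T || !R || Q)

Suppose P = false.
(!S) alone gives S = false.
Suppose U = false.
(!T) alone gives T = false.
Suppose V = false.
(!Q) alone gives Q = false.
No clause remains; R is free.

P=false, Q=false, R=false, S=false, T=false, U=false, V=false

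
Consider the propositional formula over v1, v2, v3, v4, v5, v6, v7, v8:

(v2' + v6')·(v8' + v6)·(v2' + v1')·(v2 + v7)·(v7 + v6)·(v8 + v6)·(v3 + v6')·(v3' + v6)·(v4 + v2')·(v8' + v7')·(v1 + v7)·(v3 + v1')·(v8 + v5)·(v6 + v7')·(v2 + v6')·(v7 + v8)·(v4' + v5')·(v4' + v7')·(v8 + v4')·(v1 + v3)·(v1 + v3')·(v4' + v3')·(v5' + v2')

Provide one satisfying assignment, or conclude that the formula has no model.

Case v2 = 0:
From the singleton clause (v7), v7 = 1.
From the singleton clause (v8'), v8 = 0.
From the singleton clause (v6), v6 = 1.
But (v6') is also a unit clause — contradiction.
So v2 must be the other value — set v2 = 1.
From the singleton clause (v6'), v6 = 0.
From the singleton clause (v8'), v8 = 0.
But (v8) is also a unit clause — contradiction.
Neither v2 = 1 nor v2 = 0 works.

UNSATISFIABLE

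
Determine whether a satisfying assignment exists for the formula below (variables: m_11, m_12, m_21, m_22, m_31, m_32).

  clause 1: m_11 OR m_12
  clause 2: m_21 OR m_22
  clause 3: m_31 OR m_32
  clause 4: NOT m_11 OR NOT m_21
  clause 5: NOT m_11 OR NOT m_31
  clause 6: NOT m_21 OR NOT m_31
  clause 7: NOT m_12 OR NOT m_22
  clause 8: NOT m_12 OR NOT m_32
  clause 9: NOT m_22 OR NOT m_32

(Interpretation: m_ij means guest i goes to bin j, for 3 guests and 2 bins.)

Suppose m_11 = true.
Unit clause (NOT m_21) forces m_21 = false.
Unit clause (m_22) forces m_22 = true.
Unit clause (NOT m_31) forces m_31 = false.
Unit clause (m_32) forces m_32 = true.
But (NOT m_32) is also a unit clause — contradiction.
Backtrack on m_11: now try m_11 = false.
Unit clause (m_12) forces m_12 = true.
Unit clause (NOT m_22) forces m_22 = false.
Unit clause (m_21) forces m_21 = true.
Unit clause (NOT m_31) forces m_31 = false.
Unit clause (m_32) forces m_32 = true.
But (NOT m_32) is also a unit clause — contradiction.
Both values of m_11 lead to a conflict.
No assignment satisfies every clause.

No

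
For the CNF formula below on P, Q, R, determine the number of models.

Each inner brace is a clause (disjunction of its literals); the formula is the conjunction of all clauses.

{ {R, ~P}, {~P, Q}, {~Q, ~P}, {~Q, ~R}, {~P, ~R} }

3

There are 2^3 = 8 truth assignments over (P, Q, R).
Check each against the 5 clauses (columns in the order P, Q, R):
  F F F  ✓ satisfies all
  F F T  ✓ satisfies all
  F T F  ✓ satisfies all
  F T T  ✗ fails (~Q | ~R)
  T F F  ✗ fails (R | ~P)
  T F T  ✗ fails (~P | Q)
  T T F  ✗ fails (R | ~P)
  T T T  ✗ fails (~Q | ~P)
3 of the 8 rows are models.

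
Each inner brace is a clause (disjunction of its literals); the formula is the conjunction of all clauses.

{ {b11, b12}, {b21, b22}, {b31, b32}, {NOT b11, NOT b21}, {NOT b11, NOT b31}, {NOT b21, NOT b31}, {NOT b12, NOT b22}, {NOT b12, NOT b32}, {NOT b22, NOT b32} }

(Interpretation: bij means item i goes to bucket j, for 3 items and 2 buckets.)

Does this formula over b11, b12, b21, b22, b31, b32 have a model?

No

Suppose b11 = true.
From the singleton clause (NOT b21), b21 = false.
From the singleton clause (b22), b22 = true.
From the singleton clause (NOT b31), b31 = false.
From the singleton clause (b32), b32 = true.
Now (NOT b32) is unsatisfied and unit — conflict.
So b11 must be the other value — set b11 = false.
From the singleton clause (b12), b12 = true.
From the singleton clause (NOT b22), b22 = false.
From the singleton clause (b21), b21 = true.
From the singleton clause (NOT b31), b31 = false.
From the singleton clause (b32), b32 = true.
Now (NOT b32) is unsatisfied and unit — conflict.
Both values of b11 lead to a conflict.
No assignment satisfies every clause.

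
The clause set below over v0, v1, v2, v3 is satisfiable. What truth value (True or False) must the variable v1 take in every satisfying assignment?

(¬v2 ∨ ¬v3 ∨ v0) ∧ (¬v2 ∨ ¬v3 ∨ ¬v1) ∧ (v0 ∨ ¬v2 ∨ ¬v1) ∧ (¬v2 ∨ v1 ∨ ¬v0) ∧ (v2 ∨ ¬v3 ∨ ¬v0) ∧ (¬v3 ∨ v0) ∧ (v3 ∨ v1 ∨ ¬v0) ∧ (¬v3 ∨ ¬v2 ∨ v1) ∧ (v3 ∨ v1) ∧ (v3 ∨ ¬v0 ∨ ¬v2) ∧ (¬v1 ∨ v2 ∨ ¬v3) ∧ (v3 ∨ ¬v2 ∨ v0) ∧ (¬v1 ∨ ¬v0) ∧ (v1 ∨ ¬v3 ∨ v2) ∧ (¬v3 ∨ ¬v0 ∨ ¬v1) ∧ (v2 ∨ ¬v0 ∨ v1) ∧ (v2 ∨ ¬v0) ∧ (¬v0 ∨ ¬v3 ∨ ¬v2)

True

Suppose v1 = False.
(v3) alone gives v3 = True.
(v0) alone gives v0 = True.
(¬v2) alone gives v2 = False.
Now (v2) is unsatisfied and unit — conflict.
So every satisfying assignment has v1 = True.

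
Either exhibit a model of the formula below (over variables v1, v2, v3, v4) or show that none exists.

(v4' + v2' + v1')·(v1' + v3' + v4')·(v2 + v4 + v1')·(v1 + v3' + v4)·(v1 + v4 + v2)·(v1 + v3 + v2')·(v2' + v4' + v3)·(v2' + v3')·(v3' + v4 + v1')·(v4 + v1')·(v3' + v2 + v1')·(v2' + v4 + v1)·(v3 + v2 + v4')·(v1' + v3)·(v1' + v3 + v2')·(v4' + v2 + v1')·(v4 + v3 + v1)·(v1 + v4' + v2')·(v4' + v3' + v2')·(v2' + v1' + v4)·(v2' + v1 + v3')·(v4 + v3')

v1 ↦ 0; v2 ↦ 0; v3 ↦ 1; v4 ↦ 1

Case v2 = 0:
Case v4 = 1:
The clause (v3) is unit, so v3 = 1.
The clause (v1') is unit, so v1 = 0.
Every clause now holds.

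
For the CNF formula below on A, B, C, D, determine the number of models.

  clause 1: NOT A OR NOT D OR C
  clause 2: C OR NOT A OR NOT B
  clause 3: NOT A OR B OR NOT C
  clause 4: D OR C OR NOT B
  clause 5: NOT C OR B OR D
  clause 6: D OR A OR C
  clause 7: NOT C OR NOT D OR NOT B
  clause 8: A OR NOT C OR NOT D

5

There are 2^4 = 16 truth assignments over (A, B, C, D).
Split on B. With B = true, the clauses containing B are satisfied and NOT B drops from the rest; 3 of the 2^3 = 8 assignments to the other variables satisfy what remains.
With B = false, by the same count on the reduced clause set, 2 assignments work.
Total: 3 + 2 = 5.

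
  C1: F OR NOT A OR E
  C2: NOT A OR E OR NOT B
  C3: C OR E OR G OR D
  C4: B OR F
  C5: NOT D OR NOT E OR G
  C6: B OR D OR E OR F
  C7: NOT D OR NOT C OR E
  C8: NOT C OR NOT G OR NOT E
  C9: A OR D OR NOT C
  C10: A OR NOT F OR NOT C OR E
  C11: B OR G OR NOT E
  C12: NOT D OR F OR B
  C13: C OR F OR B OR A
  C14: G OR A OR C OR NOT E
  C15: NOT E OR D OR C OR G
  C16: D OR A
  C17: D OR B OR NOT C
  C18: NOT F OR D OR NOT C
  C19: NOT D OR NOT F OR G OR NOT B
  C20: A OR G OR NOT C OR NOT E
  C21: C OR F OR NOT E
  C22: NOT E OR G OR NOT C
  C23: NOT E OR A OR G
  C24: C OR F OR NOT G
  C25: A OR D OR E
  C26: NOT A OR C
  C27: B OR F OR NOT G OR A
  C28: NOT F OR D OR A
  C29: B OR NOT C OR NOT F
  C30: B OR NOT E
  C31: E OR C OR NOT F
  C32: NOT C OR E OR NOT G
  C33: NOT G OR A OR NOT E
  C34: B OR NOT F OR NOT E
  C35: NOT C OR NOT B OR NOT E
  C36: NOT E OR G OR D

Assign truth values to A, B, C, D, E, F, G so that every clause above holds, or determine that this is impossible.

Try B = true.
Try A = false.
From the singleton clause (D), D = true.
Try E = false.
From the singleton clause (NOT C), C = false.
From the singleton clause (NOT F), F = false.
From the singleton clause (NOT G), G = false.
All clauses are satisfied.

A ↦ false,  B ↦ true,  C ↦ false,  D ↦ true,  E ↦ false,  F ↦ false,  G ↦ false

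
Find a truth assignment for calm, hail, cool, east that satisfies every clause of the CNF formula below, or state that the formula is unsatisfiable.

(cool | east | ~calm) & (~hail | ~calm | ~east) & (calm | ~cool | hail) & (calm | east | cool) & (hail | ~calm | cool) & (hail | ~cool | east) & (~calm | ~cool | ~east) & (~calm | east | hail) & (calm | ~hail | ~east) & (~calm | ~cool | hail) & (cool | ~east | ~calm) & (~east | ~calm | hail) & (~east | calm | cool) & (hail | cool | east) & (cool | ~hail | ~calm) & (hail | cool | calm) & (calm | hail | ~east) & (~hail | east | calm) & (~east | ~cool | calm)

calm=1, hail=1, cool=1, east=0

Suppose cool = 1.
Suppose calm = 1.
The clause (~east) is unit, so east = 0.
The clause (hail) is unit, so hail = 1.
All clauses are satisfied.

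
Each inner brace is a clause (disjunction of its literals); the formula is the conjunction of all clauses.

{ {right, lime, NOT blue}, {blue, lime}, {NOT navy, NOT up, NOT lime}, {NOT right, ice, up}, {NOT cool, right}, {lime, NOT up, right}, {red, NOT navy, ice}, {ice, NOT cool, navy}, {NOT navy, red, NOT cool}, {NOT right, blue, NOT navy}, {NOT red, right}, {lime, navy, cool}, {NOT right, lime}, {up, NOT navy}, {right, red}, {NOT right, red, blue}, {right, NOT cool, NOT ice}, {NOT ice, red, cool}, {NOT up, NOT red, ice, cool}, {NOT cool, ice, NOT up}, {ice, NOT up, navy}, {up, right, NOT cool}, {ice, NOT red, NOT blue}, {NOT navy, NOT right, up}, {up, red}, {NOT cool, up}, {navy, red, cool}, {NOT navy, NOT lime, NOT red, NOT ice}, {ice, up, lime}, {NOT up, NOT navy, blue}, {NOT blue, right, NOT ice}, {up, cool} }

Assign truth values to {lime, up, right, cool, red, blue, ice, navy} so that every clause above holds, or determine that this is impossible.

lime: true,  up: true,  right: true,  cool: true,  red: false,  blue: true,  ice: true,  navy: false

Suppose blue = true.
Suppose right = true.
From the singleton clause (lime), lime = true.
Suppose navy = false.
Suppose ice = true.
Suppose red = false.
From the singleton clause (cool), cool = true.
From the singleton clause (up), up = true.
Every clause now holds.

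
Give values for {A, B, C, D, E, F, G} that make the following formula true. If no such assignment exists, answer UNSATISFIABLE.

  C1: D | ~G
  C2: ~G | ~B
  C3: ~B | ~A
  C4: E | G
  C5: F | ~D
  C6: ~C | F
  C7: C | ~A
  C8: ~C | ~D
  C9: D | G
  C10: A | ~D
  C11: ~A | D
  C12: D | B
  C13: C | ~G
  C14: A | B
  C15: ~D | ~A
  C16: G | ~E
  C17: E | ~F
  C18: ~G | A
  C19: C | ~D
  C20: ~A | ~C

UNSATISFIABLE

Branch on D: set D = 1.
Unit clause (F) forces F = 1.
Unit clause (~C) forces C = 0.
Now (C) is unsatisfied and unit — conflict.
Backtrack on D: now try D = 0.
Unit clause (~G) forces G = 0.
Now (G) is unsatisfied and unit — conflict.
Both values of D lead to a conflict.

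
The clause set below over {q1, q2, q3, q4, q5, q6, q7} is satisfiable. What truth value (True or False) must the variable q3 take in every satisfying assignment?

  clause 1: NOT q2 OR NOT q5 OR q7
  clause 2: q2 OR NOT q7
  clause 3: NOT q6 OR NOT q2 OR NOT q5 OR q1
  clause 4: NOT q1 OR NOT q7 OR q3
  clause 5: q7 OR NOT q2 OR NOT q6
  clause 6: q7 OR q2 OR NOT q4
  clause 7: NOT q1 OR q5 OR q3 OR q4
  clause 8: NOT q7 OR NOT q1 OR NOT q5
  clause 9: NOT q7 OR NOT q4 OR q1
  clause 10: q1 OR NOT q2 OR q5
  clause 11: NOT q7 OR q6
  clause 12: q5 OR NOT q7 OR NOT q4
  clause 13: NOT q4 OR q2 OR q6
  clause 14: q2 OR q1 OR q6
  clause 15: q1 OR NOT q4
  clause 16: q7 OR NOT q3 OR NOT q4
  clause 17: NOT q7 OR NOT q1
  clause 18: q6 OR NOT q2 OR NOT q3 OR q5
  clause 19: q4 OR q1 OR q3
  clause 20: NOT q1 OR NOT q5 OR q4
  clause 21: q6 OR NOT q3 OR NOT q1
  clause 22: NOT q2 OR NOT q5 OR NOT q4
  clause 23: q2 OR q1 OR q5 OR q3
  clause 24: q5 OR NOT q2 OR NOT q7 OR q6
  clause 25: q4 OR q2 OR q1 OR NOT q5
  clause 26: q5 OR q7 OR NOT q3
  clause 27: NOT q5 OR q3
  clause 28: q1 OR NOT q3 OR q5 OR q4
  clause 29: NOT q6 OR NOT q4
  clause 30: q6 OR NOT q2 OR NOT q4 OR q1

Suppose q3 = true.
Try q2 = true.
Try q5 = false.
(q1) alone gives q1 = true.
(NOT q7) alone gives q7 = false.
That conflicts with the unit clause (q7).
So q5 must be the other value — set q5 = true.
(q7) alone gives q7 = true.
(NOT q1) alone gives q1 = false.
(NOT q6) alone gives q6 = false.
That conflicts with the unit clause (q6).
Both values of q5 lead to a conflict.
So q2 must be the other value — set q2 = false.
(NOT q7) alone gives q7 = false.
(NOT q4) alone gives q4 = false.
(q5) alone gives q5 = true.
(NOT q1) alone gives q1 = false.
That conflicts with the unit clause (q1).
Both values of q2 lead to a conflict.
So every satisfying assignment has q3 = False.

False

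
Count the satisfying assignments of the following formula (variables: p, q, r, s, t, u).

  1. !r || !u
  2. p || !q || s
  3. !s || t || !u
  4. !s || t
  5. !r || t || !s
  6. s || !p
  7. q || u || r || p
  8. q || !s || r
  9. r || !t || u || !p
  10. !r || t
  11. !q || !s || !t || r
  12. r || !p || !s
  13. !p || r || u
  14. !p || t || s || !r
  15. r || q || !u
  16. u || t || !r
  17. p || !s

3

There are 2^6 = 64 truth assignments over (p, q, r, s, t, u).
Split on s. With s = true, the clauses containing s are satisfied and !s drops from the rest; 2 of the 2^5 = 32 assignments to the other variables satisfy what remains.
With s = false, by the same count on the reduced clause set, 1 assignment works.
(One model: p=F, q=F, r=T, s=F, t=T, u=F.)
Total: 2 + 1 = 3.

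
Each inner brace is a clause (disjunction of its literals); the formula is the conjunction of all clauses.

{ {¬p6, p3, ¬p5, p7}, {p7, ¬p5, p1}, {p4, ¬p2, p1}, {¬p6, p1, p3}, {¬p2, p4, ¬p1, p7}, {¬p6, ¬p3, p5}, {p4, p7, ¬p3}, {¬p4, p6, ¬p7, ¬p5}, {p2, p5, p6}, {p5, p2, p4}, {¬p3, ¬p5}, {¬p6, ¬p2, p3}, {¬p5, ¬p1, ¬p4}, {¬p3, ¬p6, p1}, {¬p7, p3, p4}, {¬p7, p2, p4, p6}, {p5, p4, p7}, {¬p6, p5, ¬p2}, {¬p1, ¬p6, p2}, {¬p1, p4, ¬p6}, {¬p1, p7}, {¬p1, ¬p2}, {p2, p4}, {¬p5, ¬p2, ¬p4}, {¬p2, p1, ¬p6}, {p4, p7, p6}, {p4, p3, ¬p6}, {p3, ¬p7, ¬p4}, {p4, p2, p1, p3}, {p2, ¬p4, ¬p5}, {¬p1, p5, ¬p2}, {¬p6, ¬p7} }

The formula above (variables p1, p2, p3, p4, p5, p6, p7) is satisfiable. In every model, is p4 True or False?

Suppose p4 = False.
The clause (p2) is unit, so p2 = True.
The clause (p1) is unit, so p1 = True.
But (¬p1) is also a unit clause — contradiction.
So every satisfying assignment has p4 = True.

True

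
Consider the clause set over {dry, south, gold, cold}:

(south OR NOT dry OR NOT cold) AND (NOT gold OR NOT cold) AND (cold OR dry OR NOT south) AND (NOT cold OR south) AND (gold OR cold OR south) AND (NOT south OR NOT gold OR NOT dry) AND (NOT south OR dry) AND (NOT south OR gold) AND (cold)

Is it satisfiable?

Unsatisfiable

Unit clause (cold) forces cold = true.
Unit clause (NOT gold) forces gold = false.
Unit clause (south) forces south = true.
Now (NOT south) is unsatisfied and unit — conflict.
No assignment satisfies every clause.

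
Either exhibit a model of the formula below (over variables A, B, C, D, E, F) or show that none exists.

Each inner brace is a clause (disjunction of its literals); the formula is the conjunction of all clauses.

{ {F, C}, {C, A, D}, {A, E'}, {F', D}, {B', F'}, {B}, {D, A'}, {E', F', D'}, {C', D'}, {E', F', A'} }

(B) alone gives B = 1.
(F') alone gives F = 0.
(C) alone gives C = 1.
(D') alone gives D = 0.
(A') alone gives A = 0.
(E') alone gives E = 0.
This assignment satisfies each clause.

A: 0; B: 1; C: 1; D: 0; E: 0; F: 0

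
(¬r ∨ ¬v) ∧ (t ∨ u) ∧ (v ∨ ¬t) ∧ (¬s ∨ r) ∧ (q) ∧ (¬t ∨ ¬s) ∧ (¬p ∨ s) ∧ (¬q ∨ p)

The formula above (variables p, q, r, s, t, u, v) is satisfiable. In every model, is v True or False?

Suppose v = True.
The clause (¬r) is unit, so r = False.
The clause (¬s) is unit, so s = False.
The clause (q) is unit, so q = True.
The clause (¬p) is unit, so p = False.
That conflicts with the unit clause (p).
So every satisfying assignment has v = False.

False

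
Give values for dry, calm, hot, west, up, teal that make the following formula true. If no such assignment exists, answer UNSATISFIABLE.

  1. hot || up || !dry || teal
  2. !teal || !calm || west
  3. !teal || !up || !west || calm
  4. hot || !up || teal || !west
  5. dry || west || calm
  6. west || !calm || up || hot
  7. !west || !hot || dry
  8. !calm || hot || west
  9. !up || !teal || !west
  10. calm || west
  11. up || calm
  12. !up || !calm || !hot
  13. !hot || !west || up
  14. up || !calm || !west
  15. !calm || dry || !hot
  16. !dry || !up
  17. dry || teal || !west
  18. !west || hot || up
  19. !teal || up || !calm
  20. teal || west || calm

dry: true,  calm: true,  hot: true,  west: false,  up: false,  teal: false

Branch on calm: set calm = true.
Branch on teal: set teal = false.
Branch on hot: set hot = true.
(!up) alone gives up = false.
(!west) alone gives west = false.
(dry) alone gives dry = true.
This assignment satisfies each clause.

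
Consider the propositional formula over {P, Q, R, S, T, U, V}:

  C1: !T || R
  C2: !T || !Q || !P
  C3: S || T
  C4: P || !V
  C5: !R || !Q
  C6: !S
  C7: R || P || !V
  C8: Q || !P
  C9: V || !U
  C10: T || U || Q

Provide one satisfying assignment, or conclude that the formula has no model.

P=false,  Q=false,  R=true,  S=false,  T=true,  U=false,  V=false

Unit clause (!S) forces S = false.
Unit clause (T) forces T = true.
Unit clause (R) forces R = true.
Unit clause (!Q) forces Q = false.
Unit clause (!P) forces P = false.
Unit clause (!V) forces V = false.
Unit clause (!U) forces U = false.
Every clause now holds.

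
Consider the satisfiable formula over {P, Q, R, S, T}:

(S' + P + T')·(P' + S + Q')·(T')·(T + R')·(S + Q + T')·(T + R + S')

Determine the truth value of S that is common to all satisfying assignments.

Suppose S = 1.
The clause (T') is unit, so T = 0.
The clause (R') is unit, so R = 0.
Now (R) is unsatisfied and unit — conflict.
So every satisfying assignment has S = False.

False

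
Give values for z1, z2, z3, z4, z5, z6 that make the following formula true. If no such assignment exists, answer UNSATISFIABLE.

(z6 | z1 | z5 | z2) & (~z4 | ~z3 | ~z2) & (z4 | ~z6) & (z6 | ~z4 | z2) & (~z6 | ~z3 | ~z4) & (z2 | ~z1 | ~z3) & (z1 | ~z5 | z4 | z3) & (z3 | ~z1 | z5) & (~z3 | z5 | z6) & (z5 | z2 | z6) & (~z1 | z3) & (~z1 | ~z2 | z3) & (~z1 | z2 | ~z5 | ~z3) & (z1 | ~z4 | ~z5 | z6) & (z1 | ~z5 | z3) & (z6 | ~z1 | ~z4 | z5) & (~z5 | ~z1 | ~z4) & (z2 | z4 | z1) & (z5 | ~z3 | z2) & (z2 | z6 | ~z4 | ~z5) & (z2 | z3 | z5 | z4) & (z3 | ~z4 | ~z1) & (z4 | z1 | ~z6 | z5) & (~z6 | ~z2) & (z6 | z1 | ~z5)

Case z4 = 0:
The clause (~z6) is unit, so z6 = 0.
Case z3 = 1:
The clause (z5) is unit, so z5 = 1.
The clause (z1) is unit, so z1 = 1.
The clause (z2) is unit, so z2 = 1.
This assignment satisfies each clause.

z1: 1,  z2: 1,  z3: 1,  z4: 0,  z5: 1,  z6: 0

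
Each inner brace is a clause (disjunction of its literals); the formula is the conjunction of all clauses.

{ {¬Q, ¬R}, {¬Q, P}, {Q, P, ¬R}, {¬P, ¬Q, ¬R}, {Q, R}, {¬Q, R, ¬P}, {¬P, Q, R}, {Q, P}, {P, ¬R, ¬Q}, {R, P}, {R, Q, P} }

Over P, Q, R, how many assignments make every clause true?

1

There are 2^3 = 8 truth assignments over (P, Q, R).
Split on P. With P = True, the clauses containing P are satisfied and ¬P drops from the rest; 1 of the 2^2 = 4 assignments to the other variables satisfy what remains.
With P = False, by the same count on the reduced clause set, 0 assignments work.
(One model: P=T, Q=F, R=T.)
Total: 1 + 0 = 1.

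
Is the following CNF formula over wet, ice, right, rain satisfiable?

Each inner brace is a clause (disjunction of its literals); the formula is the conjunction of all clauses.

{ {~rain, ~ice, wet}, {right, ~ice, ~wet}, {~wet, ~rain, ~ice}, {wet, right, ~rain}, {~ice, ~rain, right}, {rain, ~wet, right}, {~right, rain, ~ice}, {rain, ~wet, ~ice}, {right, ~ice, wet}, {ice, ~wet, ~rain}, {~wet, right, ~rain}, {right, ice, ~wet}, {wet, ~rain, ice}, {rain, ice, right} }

Satisfiable

Case rain = 0:
Case wet = 1:
Unit clause (right) forces right = 1.
Unit clause (~ice) forces ice = 0.
Every clause now holds.
A satisfying assignment: wet=1,  ice=0,  right=1,  rain=0.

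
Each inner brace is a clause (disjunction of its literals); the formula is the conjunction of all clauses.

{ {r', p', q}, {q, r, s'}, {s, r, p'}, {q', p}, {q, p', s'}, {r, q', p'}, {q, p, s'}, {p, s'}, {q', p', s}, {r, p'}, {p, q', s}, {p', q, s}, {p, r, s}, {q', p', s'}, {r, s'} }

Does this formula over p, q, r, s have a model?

Suppose q = 0.
Suppose r = 1.
Unit clause (p') forces p = 0.
Unit clause (s') forces s = 0.
Every clause now holds.
A satisfying assignment: p ↦ 0; q ↦ 0; r ↦ 1; s ↦ 0.

Yes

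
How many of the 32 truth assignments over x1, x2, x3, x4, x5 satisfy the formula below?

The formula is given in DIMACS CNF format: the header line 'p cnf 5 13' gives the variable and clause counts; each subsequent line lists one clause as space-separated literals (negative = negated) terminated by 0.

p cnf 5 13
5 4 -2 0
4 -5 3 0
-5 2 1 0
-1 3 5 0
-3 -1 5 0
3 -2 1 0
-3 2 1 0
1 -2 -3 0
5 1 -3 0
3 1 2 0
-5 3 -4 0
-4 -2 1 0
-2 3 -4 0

4

There are 2^5 = 32 truth assignments over (x1, x2, x3, x4, x5).
Split on x4. With x4 = True, the clauses containing x4 are satisfied and ¬x4 drops from the rest; 2 of the 2^4 = 16 assignments to the other variables satisfy what remains.
With x4 = False, by the same count on the reduced clause set, 2 assignments work.
Total: 2 + 2 = 4.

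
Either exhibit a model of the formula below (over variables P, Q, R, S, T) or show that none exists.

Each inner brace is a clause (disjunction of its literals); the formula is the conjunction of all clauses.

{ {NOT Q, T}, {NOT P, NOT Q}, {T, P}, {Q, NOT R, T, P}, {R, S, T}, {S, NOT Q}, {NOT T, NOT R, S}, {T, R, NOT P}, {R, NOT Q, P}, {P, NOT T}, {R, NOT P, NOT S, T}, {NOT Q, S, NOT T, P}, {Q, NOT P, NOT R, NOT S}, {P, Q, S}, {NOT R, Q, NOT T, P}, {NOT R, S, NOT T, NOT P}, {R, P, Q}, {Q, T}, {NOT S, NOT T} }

P=true,  Q=false,  R=false,  S=false,  T=true

Suppose Q = false.
Unit clause (T) forces T = true.
Unit clause (P) forces P = true.
Unit clause (NOT S) forces S = false.
Unit clause (NOT R) forces R = false.
This assignment satisfies each clause.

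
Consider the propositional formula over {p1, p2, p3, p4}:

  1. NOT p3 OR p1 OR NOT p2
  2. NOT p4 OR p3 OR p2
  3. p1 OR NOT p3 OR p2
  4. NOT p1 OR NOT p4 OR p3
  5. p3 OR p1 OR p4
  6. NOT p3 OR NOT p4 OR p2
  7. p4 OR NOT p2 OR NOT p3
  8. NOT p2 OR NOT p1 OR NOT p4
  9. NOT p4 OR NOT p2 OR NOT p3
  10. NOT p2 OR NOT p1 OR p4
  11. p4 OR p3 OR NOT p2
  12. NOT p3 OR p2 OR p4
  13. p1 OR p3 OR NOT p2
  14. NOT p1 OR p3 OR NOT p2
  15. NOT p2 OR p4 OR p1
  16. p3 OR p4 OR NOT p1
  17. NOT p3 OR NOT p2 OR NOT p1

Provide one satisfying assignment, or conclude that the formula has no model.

UNSATISFIABLE

Try p3 = false.
Try p4 = false.
(p1) alone gives p1 = true.
Now (NOT p1) is unsatisfied and unit — conflict.
So p4 must be the other value — set p4 = true.
(p2) alone gives p2 = true.
(NOT p1) alone gives p1 = false.
Now (p1) is unsatisfied and unit — conflict.
Neither p4 = true nor p4 = false works.
So p3 must be the other value — set p3 = true.
Try p1 = true.
(NOT p2) alone gives p2 = false.
(NOT p4) alone gives p4 = false.
Now (p4) is unsatisfied and unit — conflict.
So p1 must be the other value — set p1 = false.
(NOT p2) alone gives p2 = false.
Now (p2) is unsatisfied and unit — conflict.
Neither p1 = true nor p1 = false works.
Neither p3 = true nor p3 = false works.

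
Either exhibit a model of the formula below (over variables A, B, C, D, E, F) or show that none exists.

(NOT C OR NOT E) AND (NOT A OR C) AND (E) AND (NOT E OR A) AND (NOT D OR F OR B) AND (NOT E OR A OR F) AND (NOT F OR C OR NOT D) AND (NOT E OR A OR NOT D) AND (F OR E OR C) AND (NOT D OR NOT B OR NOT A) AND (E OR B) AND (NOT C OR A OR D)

UNSATISFIABLE

Unit clause (E) forces E = true.
Unit clause (NOT C) forces C = false.
Unit clause (NOT A) forces A = false.
That conflicts with the unit clause (A).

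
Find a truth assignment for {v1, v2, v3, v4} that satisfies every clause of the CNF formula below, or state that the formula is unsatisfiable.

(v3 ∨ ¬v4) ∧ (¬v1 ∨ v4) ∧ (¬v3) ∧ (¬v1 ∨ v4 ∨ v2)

v1=False,  v2=False,  v3=False,  v4=False

The clause (¬v3) is unit, so v3 = False.
The clause (¬v4) is unit, so v4 = False.
The clause (¬v1) is unit, so v1 = False.
No clause remains; v2 is free.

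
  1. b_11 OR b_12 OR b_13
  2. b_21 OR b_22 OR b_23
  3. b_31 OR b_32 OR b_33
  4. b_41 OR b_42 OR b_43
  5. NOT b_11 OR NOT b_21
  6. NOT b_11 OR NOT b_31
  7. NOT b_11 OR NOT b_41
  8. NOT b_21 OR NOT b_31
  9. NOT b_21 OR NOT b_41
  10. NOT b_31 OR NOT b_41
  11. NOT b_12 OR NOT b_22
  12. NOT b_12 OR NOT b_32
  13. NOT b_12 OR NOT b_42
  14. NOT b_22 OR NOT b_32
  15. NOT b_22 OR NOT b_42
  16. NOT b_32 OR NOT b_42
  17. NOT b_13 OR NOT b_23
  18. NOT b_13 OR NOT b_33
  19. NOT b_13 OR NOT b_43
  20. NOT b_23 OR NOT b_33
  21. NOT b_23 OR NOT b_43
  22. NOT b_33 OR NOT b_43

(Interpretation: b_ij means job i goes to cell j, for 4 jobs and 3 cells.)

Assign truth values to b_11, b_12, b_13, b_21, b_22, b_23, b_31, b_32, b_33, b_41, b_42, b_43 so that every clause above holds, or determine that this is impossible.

Try b_11 = false.
Try b_12 = true.
The clause (NOT b_22) is unit, so b_22 = false.
The clause (NOT b_32) is unit, so b_32 = false.
The clause (NOT b_42) is unit, so b_42 = false.
Try b_21 = true.
The clause (NOT b_31) is unit, so b_31 = false.
The clause (b_33) is unit, so b_33 = true.
The clause (NOT b_41) is unit, so b_41 = false.
The clause (b_43) is unit, so b_43 = true.
That conflicts with the unit clause (NOT b_43).
Undo b_21 and try b_21 = false.
The clause (b_23) is unit, so b_23 = true.
The clause (NOT b_13) is unit, so b_13 = false.
The clause (NOT b_33) is unit, so b_33 = false.
The clause (b_31) is unit, so b_31 = true.
The clause (NOT b_41) is unit, so b_41 = false.
The clause (b_43) is unit, so b_43 = true.
That conflicts with the unit clause (NOT b_43).
Neither b_21 = true nor b_21 = false works.
Undo b_12 and try b_12 = false.
The clause (b_13) is unit, so b_13 = true.
The clause (NOT b_23) is unit, so b_23 = false.
The clause (NOT b_33) is unit, so b_33 = false.
The clause (NOT b_43) is unit, so b_43 = false.
Try b_21 = true.
The clause (NOT b_31) is unit, so b_31 = false.
The clause (b_32) is unit, so b_32 = true.
The clause (NOT b_41) is unit, so b_41 = false.
The clause (b_42) is unit, so b_42 = true.
That conflicts with the unit clause (NOT b_42).
Undo b_21 and try b_21 = false.
The clause (b_22) is unit, so b_22 = true.
The clause (NOT b_32) is unit, so b_32 = false.
The clause (b_31) is unit, so b_31 = true.
The clause (NOT b_41) is unit, so b_41 = false.
The clause (b_42) is unit, so b_42 = true.
That conflicts with the unit clause (NOT b_42).
Neither b_21 = true nor b_21 = false works.
Neither b_12 = true nor b_12 = false works.
Undo b_11 and try b_11 = true.
The clause (NOT b_21) is unit, so b_21 = false.
The clause (NOT b_31) is unit, so b_31 = false.
The clause (NOT b_41) is unit, so b_41 = false.
Try b_22 = true.
The clause (NOT b_12) is unit, so b_12 = false.
The clause (NOT b_32) is unit, so b_32 = false.
The clause (b_33) is unit, so b_33 = true.
The clause (NOT b_42) is unit, so b_42 = false.
The clause (b_43) is unit, so b_43 = true.
That conflicts with the unit clause (NOT b_43).
Undo b_22 and try b_22 = false.
The clause (b_23) is unit, so b_23 = true.
The clause (NOT b_13) is unit, so b_13 = false.
The clause (NOT b_33) is unit, so b_33 = false.
The clause (b_32) is unit, so b_32 = true.
The clause (NOT b_12) is unit, so b_12 = false.
The clause (NOT b_42) is unit, so b_42 = false.
The clause (b_43) is unit, so b_43 = true.
That conflicts with the unit clause (NOT b_43).
Neither b_22 = true nor b_22 = false works.
Neither b_11 = true nor b_11 = false works.

UNSATISFIABLE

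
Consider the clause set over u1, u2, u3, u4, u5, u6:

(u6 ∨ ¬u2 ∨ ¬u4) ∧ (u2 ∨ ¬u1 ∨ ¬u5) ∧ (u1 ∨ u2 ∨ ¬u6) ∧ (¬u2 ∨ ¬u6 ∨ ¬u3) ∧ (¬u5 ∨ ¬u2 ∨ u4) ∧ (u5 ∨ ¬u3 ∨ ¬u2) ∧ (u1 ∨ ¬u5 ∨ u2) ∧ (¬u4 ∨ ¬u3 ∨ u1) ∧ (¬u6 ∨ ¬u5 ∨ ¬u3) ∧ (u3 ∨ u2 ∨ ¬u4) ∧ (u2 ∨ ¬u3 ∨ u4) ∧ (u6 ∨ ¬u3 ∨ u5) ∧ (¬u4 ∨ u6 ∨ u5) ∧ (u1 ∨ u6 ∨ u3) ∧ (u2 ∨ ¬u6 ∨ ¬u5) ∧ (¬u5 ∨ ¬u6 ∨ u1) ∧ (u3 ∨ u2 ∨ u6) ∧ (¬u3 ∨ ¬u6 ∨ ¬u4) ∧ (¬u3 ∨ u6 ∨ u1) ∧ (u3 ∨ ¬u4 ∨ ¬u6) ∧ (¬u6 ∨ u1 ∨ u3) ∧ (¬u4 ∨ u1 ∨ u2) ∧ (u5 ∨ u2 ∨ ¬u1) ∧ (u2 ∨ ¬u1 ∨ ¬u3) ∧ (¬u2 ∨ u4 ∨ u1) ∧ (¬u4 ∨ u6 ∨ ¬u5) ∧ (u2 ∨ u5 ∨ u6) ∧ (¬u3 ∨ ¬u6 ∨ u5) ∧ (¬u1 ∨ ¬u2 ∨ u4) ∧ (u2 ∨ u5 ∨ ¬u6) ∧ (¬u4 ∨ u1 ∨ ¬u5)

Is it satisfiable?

No

Branch on u6: set u6 = True.
Branch on u1: set u1 = True.
Branch on u2: set u2 = True.
(¬u3) alone gives u3 = False.
(¬u4) alone gives u4 = False.
Now (u4) is unsatisfied and unit — conflict.
Backtrack on u2: now try u2 = False.
(¬u5) alone gives u5 = False.
Now (u5) is unsatisfied and unit — conflict.
Either choice for u2 ends in contradiction.
Backtrack on u1: now try u1 = False.
(u2) alone gives u2 = True.
(¬u3) alone gives u3 = False.
Now (u3) is unsatisfied and unit — conflict.
Either choice for u1 ends in contradiction.
Backtrack on u6: now try u6 = False.
Branch on u2: set u2 = False.
(u3) alone gives u3 = True.
(u4) alone gives u4 = True.
(u1) alone gives u1 = True.
Now (¬u1) is unsatisfied and unit — conflict.
Backtrack on u2: now try u2 = True.
(¬u4) alone gives u4 = False.
(¬u5) alone gives u5 = False.
(¬u3) alone gives u3 = False.
(u1) alone gives u1 = True.
Now (¬u1) is unsatisfied and unit — conflict.
Either choice for u2 ends in contradiction.
Either choice for u6 ends in contradiction.
No assignment satisfies every clause.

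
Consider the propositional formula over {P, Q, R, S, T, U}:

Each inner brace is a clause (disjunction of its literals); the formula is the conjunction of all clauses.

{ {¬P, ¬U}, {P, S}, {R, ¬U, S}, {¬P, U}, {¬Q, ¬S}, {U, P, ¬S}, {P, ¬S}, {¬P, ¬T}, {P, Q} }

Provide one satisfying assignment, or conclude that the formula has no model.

Suppose P = False.
From the singleton clause (S), S = True.
Now (¬S) is unsatisfied and unit — conflict.
Undo P and try P = True.
From the singleton clause (¬U), U = False.
Now (U) is unsatisfied and unit — conflict.
Both values of P lead to a conflict.

UNSATISFIABLE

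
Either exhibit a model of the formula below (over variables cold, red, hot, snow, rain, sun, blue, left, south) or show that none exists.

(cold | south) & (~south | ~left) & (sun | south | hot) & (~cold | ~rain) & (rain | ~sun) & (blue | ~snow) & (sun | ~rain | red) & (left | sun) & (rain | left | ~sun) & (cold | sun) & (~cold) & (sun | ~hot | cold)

From the singleton clause (~cold), cold = 0.
From the singleton clause (south), south = 1.
From the singleton clause (~left), left = 0.
From the singleton clause (sun), sun = 1.
From the singleton clause (rain), rain = 1.
Suppose blue = 0.
From the singleton clause (~snow), snow = 0.
No clause remains; red, hot are free.

cold=0, red=1, hot=1, snow=0, rain=1, sun=1, blue=0, left=0, south=1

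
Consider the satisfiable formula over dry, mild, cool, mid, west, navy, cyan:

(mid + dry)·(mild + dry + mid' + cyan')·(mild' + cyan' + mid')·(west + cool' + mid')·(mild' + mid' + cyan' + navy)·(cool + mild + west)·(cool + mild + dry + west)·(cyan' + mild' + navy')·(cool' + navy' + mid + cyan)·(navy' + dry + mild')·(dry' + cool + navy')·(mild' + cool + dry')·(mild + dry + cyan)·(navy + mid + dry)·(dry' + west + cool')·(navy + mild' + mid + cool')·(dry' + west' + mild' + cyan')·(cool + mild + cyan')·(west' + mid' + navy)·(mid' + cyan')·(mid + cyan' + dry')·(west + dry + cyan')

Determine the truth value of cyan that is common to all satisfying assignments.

False

Suppose cyan = 1.
From the singleton clause (mid'), mid = 0.
From the singleton clause (dry), dry = 1.
Now (dry') is unsatisfied and unit — conflict.
So every satisfying assignment has cyan = False.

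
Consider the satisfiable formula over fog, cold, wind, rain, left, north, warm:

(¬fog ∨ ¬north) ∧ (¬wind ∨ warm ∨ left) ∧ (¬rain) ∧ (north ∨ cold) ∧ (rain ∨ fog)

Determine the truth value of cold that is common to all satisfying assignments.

True

Suppose cold = False.
Unit clause (¬rain) forces rain = False.
Unit clause (north) forces north = True.
Unit clause (¬fog) forces fog = False.
That conflicts with the unit clause (fog).
So every satisfying assignment has cold = True.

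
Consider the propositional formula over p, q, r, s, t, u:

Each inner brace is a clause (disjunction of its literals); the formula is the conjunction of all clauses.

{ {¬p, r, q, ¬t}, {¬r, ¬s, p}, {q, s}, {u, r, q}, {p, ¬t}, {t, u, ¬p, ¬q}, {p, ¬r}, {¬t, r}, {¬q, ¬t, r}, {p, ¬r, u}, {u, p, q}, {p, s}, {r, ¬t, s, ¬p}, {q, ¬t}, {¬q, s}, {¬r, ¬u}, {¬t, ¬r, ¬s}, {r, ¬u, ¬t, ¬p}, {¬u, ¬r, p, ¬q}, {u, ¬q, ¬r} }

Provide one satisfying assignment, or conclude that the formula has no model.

Case q = True:
The clause (s) is unit, so s = True.
Case r = False:
The clause (¬t) is unit, so t = False.
Case u = False:
The clause (¬p) is unit, so p = False.
All clauses are satisfied.

p: False,  q: True,  r: False,  s: True,  t: False,  u: False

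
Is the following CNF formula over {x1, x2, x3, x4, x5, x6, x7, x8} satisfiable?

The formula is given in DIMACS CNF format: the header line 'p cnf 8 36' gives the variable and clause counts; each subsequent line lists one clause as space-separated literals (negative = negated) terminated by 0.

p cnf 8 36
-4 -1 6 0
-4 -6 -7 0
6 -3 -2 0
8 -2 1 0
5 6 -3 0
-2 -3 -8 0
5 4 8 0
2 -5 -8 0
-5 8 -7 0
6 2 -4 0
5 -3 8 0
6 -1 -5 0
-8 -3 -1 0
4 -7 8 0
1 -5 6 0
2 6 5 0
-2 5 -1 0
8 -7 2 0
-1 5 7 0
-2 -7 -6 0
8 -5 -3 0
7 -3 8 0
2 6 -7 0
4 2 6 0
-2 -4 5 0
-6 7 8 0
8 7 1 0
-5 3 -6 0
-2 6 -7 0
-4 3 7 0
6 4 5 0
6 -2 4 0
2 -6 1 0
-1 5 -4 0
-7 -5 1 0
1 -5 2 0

Yes

Branch on x4: set x4 = False.
Branch on x5: set x5 = False.
(x8) alone gives x8 = True.
(x6) alone gives x6 = True.
Branch on x2: set x2 = True.
(¬x3) alone gives x3 = False.
(¬x1) alone gives x1 = False.
(¬x7) alone gives x7 = False.
This assignment satisfies each clause.
A satisfying assignment: x1 ↦ False,  x2 ↦ True,  x3 ↦ False,  x4 ↦ False,  x5 ↦ False,  x6 ↦ True,  x7 ↦ False,  x8 ↦ True.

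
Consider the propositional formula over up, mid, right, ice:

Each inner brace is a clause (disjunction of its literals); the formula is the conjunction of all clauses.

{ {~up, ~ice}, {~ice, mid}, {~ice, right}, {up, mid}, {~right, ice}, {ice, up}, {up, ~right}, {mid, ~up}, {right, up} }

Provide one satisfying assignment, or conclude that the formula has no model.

up ↦ 1, mid ↦ 1, right ↦ 0, ice ↦ 0

Try up = 1.
(~ice) alone gives ice = 0.
(~right) alone gives right = 0.
(mid) alone gives mid = 1.
All clauses are satisfied.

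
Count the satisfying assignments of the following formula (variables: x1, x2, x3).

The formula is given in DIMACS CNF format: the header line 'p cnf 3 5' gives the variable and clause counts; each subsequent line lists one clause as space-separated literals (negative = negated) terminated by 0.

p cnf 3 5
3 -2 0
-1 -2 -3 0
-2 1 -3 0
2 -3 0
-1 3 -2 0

There are 2^3 = 8 truth assignments over (x1, x2, x3).
Check each against the 5 clauses (columns in the order x1, x2, x3):
  F F F  ✓ satisfies all
  F F T  ✗ fails (x2 ∨ ¬x3)
  F T F  ✗ fails (x3 ∨ ¬x2)
  F T T  ✗ fails (¬x2 ∨ x1 ∨ ¬x3)
  T F F  ✓ satisfies all
  T F T  ✗ fails (x2 ∨ ¬x3)
  T T F  ✗ fails (x3 ∨ ¬x2)
  T T T  ✗ fails (¬x1 ∨ ¬x2 ∨ ¬x3)
2 of the 8 rows are models.

2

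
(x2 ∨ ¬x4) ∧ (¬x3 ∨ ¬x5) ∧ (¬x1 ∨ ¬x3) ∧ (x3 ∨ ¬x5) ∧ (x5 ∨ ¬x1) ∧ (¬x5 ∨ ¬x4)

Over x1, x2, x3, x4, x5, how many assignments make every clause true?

6

There are 2^5 = 32 truth assignments over (x1, x2, x3, x4, x5).
Split on x1. With x1 = True, the clauses containing x1 are satisfied and ¬x1 drops from the rest; 0 of the 2^4 = 16 assignments to the other variables satisfy what remains.
With x1 = False, by the same count on the reduced clause set, 6 assignments work.
(One model: x1=F, x2=F, x3=F, x4=F, x5=F.)
Total: 0 + 6 = 6.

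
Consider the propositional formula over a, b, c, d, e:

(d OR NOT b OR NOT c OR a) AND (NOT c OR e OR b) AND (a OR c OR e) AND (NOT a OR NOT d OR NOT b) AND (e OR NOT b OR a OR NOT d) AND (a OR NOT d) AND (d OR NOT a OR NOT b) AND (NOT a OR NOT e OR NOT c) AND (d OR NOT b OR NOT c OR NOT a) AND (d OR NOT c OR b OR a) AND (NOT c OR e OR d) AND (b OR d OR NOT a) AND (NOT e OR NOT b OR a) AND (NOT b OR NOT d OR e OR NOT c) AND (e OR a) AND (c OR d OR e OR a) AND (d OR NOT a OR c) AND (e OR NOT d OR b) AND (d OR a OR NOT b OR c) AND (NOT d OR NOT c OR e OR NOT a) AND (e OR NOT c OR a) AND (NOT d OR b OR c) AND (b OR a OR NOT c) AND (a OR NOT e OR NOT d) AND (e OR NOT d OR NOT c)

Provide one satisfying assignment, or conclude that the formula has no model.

a ↦ false, b ↦ false, c ↦ false, d ↦ false, e ↦ true

Branch on a: set a = false.
From the singleton clause (NOT d), d = false.
From the singleton clause (e), e = true.
From the singleton clause (NOT b), b = false.
From the singleton clause (NOT c), c = false.
This assignment satisfies each clause.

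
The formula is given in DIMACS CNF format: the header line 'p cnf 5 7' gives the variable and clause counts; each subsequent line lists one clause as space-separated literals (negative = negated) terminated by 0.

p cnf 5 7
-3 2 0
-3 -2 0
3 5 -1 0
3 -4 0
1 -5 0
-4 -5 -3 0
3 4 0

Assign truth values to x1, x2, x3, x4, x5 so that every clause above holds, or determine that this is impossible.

Branch on x3: set x3 = False.
The clause (¬x4) is unit, so x4 = False.
Now (x4) is unsatisfied and unit — conflict.
That branch fails; take x3 = True instead.
The clause (x2) is unit, so x2 = True.
Now (¬x2) is unsatisfied and unit — conflict.
Neither x3 = True nor x3 = False works.

UNSATISFIABLE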